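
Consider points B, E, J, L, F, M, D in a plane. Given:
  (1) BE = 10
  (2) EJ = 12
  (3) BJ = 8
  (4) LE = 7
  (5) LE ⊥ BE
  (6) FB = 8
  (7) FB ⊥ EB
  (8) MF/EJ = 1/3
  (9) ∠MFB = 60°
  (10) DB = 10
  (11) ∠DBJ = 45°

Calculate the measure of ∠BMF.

From the given relations: MF = 1/3·EJ = 1/3·12 = 4.
Step 1: By the law of cosines on triangle MFB: MB² = 4² + 8² − 2·4·8·cos(60°) = 48, so MB = 4·√3.
Step 2: By the inverse law of cosines on triangle BMF: cos(∠BMF) = ((4·√3)² + 4² − 8²) / (2·4·√3·4) = 0/55.43 = 0, so ∠BMF = 90°.

Therefore, the measure of angle ∠BMF = 90°.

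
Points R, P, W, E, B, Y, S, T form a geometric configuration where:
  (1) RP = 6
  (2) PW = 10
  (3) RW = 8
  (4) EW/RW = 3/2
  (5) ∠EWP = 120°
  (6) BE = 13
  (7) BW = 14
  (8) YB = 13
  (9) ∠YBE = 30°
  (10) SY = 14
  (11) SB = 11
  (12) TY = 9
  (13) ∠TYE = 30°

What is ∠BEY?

Step 1: By the law of cosines on triangle EBY: EY² = 13² + 13² − 2·13·13·cos(30°) = 45.28, so EY ≈ 6.73.
Step 2: By the inverse law of cosines on triangle BEY: cos(∠BEY) = (13² + 6.73² − 13²) / (2·13·6.73) = 45.28/174.96 = 0.2588, so ∠BEY = 75°.

Therefore, the measure of angle ∠BEY = 75°.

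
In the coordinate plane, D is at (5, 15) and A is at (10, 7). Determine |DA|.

d = sqrt((5)^2 + (-8)^2) = sqrt(89)

sqrt(89)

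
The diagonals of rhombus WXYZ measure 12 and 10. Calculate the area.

Area = (12 * 10) / 2 = 120 / 2 = 60

60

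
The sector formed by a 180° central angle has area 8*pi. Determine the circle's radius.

Sector area A = πr² × θ/360, so r² = 360A / (πθ).
r² = 360 × 8*pi / (π × 180)
r² = 16
r = 4

4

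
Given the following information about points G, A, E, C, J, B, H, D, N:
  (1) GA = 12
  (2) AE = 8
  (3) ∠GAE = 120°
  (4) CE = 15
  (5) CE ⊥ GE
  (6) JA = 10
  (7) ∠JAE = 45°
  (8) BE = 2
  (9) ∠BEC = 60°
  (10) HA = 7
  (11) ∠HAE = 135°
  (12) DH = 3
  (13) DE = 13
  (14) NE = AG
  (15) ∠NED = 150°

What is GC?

Step 1: By the law of cosines on triangle EAG: EG² = 8² + 12² − 2·8·12·cos(120°) = 304, so EG = 4·√19.
Step 2: By the law of cosines on triangle GEC: GC² = (4·√19)² + 15² − 2·4·√19·15·cos(90°) = 529, so GC = 23.

Therefore, the length of GC = 23.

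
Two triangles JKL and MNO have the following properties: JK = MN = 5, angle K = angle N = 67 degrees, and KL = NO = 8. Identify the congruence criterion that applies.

The given information provides:
JK = MN = 5, angle K = angle N = 67 degrees, and KL = NO = 8
This matches the SAS congruence theorem.
Two pairs of corresponding sides and the included angle are equal (Side-Angle-Side).

SAS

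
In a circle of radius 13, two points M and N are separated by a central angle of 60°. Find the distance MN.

Drop a perpendicular from the center to the chord, bisecting both the chord and the central angle.
Each half-chord = r sin(θ/2) = 13 sin(30°).
The full chord = 2 × 13 × sin(30°) = 13.

13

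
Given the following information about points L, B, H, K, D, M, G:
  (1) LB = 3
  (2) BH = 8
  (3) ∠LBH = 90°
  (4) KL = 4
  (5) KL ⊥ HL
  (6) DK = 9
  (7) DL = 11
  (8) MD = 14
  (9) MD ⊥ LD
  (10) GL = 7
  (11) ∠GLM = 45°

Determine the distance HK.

Step 1: By the law of cosines on triangle LBH: LH² = 3² + 8² − 2·3·8·cos(90°) = 73, so LH = √73.
Step 2: By the law of cosines on triangle HLK: HK² = √73² + 4² − 2·√73·4·cos(90°) = 89, so HK = √89.

Therefore, the length of HK = √89.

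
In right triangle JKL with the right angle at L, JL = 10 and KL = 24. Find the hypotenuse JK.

By the Pythagorean theorem: JK^2 = JL^2 + KL^2
JK^2 = 10^2 + 24^2 = 100 + 576 = 676
JK = sqrt(676) = 26

26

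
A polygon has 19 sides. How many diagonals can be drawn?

Total line segments between 19 vertices = C(19,2) = 171.
Subtract the 19 sides: 171 - 19 = 152 diagonals.

152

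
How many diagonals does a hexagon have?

Total line segments between 6 vertices = C(6,2) = 15.
Subtract the 6 sides: 15 - 6 = 9 diagonals.

9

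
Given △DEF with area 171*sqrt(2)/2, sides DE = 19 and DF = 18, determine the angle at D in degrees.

sin(C) = 2 * 171*sqrt(2)/2 / (19 * 18) = sqrt(2)/2, so C = arcsin(sqrt(2)/2) = 45°.
Since sin(180° - C) = sin(C), the obtuse angle 135° gives the same area, so C = 45° or C = 135°.

45° or 135°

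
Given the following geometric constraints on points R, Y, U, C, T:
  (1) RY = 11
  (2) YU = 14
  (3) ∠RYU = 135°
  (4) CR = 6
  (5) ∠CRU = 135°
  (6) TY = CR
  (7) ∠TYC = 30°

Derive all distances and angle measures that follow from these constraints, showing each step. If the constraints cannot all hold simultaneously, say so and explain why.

The constraints are consistent.

From the given relations:
  TY = CR = 6

Step 1: From RY = 11, YU = 14, and ∠RYU = 135°, by the law of cosines:
  RU² = RY² + YU² - 2·RY·YU·cos(135°) = 121 + 196 + 217.8 = 534.8
  RU ≈ 23.13

Step 2: From UR = 23.13, RC = 6, and ∠URC = 135°, by the law of cosines:
  UC² = UR² + RC² - 2·UR·RC·cos(135°) = 534.8 + 36 + 196.2 = 767
  UC ≈ 27.7

Step 3: From RU = 23.13, RY = 11, UY = 14, by the inverse law of cosines:
  cos(∠URY) = (RU² + RY² - UY²) / (2·RU·RY)
  ∠URY = 25.35°

Step 4: From UR = 23.13, UY = 14, RY = 11, by the inverse law of cosines:
  cos(∠RUY) = (UR² + UY² - RY²) / (2·UR·UY)
  ∠RUY = 19.65°

Step 5: From UC = 27.7, UR = 23.13, CR = 6, by the inverse law of cosines:
  cos(∠CUR) = (UC² + UR² - CR²) / (2·UC·UR)
  ∠CUR = 8.81°

Step 6: From CR = 6, CU = 27.7, RU = 23.13, by the inverse law of cosines:
  cos(∠RCU) = (CR² + CU² - RU²) / (2·CR·CU)
  ∠RCU = 36.19°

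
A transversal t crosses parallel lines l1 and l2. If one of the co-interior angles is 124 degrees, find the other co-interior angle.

Co-interior angles (same-side interior) formed by parallel lines and a transversal are supplementary (sum to 180 degrees).
The given angle is 124 degrees.
The co-interior angle = 180 - 124 = 56 degrees.

56 degrees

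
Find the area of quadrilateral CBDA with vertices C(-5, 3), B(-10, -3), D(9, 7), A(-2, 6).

The Shoelace formula works by pairing each vertex with the next (cycling back to the first).
For each pair, compute x_i*y_(i+1) - x_(i+1)*y_i:
  (-5*-3 - -10*3) = 45
  (-10*7 - 9*-3) = -43
  (9*6 - -2*7) = 68
  (-2*3 - -5*6) = 24
Taking half the absolute value of the total: Area = (1/2)(94) = 47.

47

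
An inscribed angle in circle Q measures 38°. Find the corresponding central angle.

By the inscribed angle theorem, the central angle is twice the inscribed angle.
Central angle = 2 × 38° = 76°

76°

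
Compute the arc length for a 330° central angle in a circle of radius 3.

Arc length = 2πr × θ/360
= 2π × 3 × 11/12
= 11*pi/2

11*pi/2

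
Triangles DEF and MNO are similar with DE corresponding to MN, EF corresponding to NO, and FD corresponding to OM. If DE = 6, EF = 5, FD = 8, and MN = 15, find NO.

Since the triangles are similar, the ratio of corresponding sides is constant.
Scale factor k = MN / DE = 15 / 6 = 5/2
NO = k * EF = 5/2 * 5 = 25/2

25/2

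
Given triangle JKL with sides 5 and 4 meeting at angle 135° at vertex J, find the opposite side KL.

Law of cosines: KL^2 = 5^2 + 4^2 - 2(5)(4)cos(135°) = 20*sqrt(2) + 41, so KL = sqrt(20*sqrt(2) + 41).

sqrt(20*sqrt(2) + 41)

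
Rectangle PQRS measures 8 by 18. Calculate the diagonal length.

A rectangle's diagonal splits it into two right triangles, with the diagonal as the hypotenuse.
By the Pythagorean theorem, d^2 = 8^2 + 18^2 = 388.
Therefore d = sqrt(388) = 2*sqrt(97).

2*sqrt(97)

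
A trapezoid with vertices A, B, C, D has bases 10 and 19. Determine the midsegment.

The midsegment of a trapezoid = (base1 + base2) / 2
midsegment = (10 + 19) / 2
midsegment = 29 / 2
midsegment = 29/2

29/2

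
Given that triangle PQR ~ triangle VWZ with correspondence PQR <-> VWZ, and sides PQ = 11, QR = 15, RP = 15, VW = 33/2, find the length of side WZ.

Similar triangles have proportional sides. Setting up the proportion:
VW / PQ = WZ / QR
33/2 / 11 = WZ / 15
WZ = 15 * 33/2 / 11 = 45/2.

45/2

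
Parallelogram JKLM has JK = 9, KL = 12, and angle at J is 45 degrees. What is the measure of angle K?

Consecutive angles are supplementary: angle K = 180 - 45 = 135 degrees.

135 degrees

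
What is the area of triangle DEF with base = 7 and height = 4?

Area = (1/2)(7)(4) = 14

14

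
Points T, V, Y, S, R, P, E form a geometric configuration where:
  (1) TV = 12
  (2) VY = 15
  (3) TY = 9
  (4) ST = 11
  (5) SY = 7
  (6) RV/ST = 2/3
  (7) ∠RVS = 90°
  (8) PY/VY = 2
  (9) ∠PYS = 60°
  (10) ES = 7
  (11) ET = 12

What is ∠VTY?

Step 1: By the inverse law of cosines on triangle VTY: cos(∠VTY) = (12² + 9² − 15²) / (2·12·9) = 0/216 = 0, so ∠VTY = 90°.

Therefore, the measure of angle ∠VTY = 90°.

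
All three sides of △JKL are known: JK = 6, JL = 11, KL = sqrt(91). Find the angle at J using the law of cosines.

When all three sides of a triangle are known, the law of cosines can be rearranged to find any angle.
cos(C) = (a² + b² - c²) / (2ab) gives cos(J) = 1/2.
Taking the inverse cosine: J = 60°.

60°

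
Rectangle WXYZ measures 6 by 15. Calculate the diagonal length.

A rectangle's diagonal splits it into two right triangles, with the diagonal as the hypotenuse.
By the Pythagorean theorem, d^2 = 6^2 + 15^2 = 261.
Therefore d = sqrt(261) = 3*sqrt(29).

3*sqrt(29)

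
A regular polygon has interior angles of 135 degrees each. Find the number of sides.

Each interior angle of a regular n-gon is (n - 2) * 180 / n.
Setting this equal to 135:
(n - 2) * 180 / n = 135
Each exterior angle = 180 - 135 = 45 degrees.
Since exterior angles sum to 360: n = 360 / 45 = 8.

8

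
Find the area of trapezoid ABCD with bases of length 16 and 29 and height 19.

Area of a trapezoid = (base1 + base2) * height / 2
Area = (16 + 29) * 19 / 2
Area = 45 * 19 / 2
Area = 855 / 2
Area = 855/2

855/2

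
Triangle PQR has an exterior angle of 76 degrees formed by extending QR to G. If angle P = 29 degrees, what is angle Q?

The exterior angle theorem states that an exterior angle equals the sum of the two non-adjacent interior angles.
So 76 = 29 + angle Q, which gives angle Q = 76 - 29 = 47 degrees.

47 degrees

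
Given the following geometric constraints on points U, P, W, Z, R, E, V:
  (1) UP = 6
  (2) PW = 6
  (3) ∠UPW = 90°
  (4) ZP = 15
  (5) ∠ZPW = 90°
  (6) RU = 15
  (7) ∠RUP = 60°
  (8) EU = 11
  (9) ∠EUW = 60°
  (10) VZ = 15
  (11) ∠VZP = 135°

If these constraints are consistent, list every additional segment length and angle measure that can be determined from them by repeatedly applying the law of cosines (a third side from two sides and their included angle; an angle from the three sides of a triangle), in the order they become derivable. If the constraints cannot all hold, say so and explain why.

The constraints are consistent. Derivable facts, in order:
After 1 step:
- PR = 3·√19
- PV ≈ 27.72
- UW = 6·√2
- WZ = 3·√29
After 2 steps:
- WE ≈ 9.98
- ∠PRU = 23.41°
- ∠PUW = 45°
- ∠PVZ = 22.5°
- ∠PWU = 45°
- ∠PWZ = 68.2°
- ∠PZW = 21.8°
- ∠RPU = 96.59°
- ∠VPZ = 22.5°
After 3 steps:
- ∠EWU = 72.6°
- ∠UEW = 47.4°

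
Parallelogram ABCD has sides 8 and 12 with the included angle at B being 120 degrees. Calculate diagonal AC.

Law of cosines: d^2 = 8^2 + 12^2 - 2(8)(12)cos(120°) = 304, so d = 4*sqrt(19).

4*sqrt(19)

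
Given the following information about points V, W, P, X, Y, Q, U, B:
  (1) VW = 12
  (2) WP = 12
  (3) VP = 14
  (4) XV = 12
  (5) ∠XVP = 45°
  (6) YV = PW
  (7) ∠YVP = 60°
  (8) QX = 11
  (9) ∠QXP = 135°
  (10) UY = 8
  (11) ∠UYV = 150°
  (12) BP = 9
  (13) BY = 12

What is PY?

From the given relations: YV = PW = 12.
Step 1: By the law of cosines on triangle PVY: PY² = 14² + 12² − 2·14·12·cos(60°) = 172, so PY = 2·√43.

Therefore, the length of PY = 2·√43.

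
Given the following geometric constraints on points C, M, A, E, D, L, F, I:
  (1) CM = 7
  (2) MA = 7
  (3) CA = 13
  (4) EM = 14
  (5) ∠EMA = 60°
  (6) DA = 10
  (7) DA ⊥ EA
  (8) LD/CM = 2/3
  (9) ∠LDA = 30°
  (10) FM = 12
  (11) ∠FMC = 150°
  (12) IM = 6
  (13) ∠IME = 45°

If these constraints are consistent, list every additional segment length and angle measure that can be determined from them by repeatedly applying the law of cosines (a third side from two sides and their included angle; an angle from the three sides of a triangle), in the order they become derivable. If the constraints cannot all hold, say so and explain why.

The constraints are consistent. Derivable facts, in order:
After 1 step:
- AE = 7·√3
- AL ≈ 6.4
- CF ≈ 18.4
- EI ≈ 10.64
- ∠ACM = 21.79°
- ∠AMC = 136.43°
- ∠CAM = 21.79°
After 2 steps:
- ED ≈ 15.72
- ∠AEM = 30°
- ∠ALD = 128.61°
- ∠CFM = 10.97°
- ∠DAL = 21.39°
- ∠EAM = 90°
- ∠EIM = 111.5°
- ∠FCM = 19.03°
- ∠IEM = 23.5°
After 3 steps:
- ∠ADE = 50.48°
- ∠AED = 39.52°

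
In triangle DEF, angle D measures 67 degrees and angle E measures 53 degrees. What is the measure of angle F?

The interior angles sum to 180°: angle F = 180 - 67 - 53 = 60°.
The triangle is acute (angles 67°, 53°, 60°).

60 degrees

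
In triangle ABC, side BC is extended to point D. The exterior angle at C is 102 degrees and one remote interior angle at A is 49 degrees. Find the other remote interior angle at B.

The exterior angle theorem states that an exterior angle equals the sum of the two non-adjacent interior angles.
So 102 = 49 + angle B, which gives angle B = 102 - 49 = 53 degrees.

53 degrees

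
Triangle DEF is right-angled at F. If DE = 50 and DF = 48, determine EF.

Rearranging the Pythagorean theorem to solve for the unknown leg:
leg^2 = hypotenuse^2 - known_leg^2 = 2500 - 2304 = 196
leg = sqrt(196) = 14.

14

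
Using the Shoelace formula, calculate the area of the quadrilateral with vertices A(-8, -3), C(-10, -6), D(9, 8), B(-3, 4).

Shoelace: sum of cross terms = 93, Area = (1/2)|93| = 93/2

93/2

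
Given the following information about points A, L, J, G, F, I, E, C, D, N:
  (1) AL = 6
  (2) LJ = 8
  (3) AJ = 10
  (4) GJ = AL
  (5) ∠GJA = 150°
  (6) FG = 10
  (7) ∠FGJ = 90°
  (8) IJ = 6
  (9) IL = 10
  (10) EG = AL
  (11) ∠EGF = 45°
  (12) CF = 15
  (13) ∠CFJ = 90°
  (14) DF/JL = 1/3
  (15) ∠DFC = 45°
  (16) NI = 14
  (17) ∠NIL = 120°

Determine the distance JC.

From the given relations: GJ = AL = 6.
Step 1: By the law of cosines on triangle FGJ: FJ² = 10² + 6² − 2·10·6·cos(90°) = 136, so FJ = 2·√34.
Step 2: By the law of cosines on triangle JFC: JC² = (2·√34)² + 15² − 2·2·√34·15·cos(90°) = 361, so JC = 19.

Therefore, the length of JC = 19.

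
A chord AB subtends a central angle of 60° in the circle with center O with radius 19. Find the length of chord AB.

Drop a perpendicular from the center to the chord, bisecting both the chord and the central angle.
Each half-chord = r sin(θ/2) = 19 sin(30°).
The full chord = 2 × 19 × sin(30°) = 19.

19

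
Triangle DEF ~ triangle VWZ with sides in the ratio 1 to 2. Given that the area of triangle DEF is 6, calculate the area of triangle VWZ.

Area ratio = (1/2)^2 = 1/4. Area of VWZ = 6 * 4/1 = 24.

24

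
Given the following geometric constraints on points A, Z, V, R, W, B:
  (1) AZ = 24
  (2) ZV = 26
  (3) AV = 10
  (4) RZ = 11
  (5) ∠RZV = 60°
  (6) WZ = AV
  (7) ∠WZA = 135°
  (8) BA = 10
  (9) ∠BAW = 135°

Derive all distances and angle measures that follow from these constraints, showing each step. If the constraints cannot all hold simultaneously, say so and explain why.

The constraints are consistent.

From the given relations:
  WZ = AV = 10

Step 1: From AZ = 24, ZW = 10, and ∠AZW = 135°, by the law of cosines:
  AW² = AZ² + ZW² - 2·AZ·ZW·cos(135°) = 576 + 100 + 339.4 = 1015
  AW ≈ 31.87

Step 2: From VZ = 26, ZR = 11, and ∠VZR = 60°, by the law of cosines:
  VR² = VZ² + ZR² - 2·VZ·ZR·cos(60°) = 676 + 121 - 286 = 511
  VR ≈ 22.61

Step 3: From AV = 10, AZ = 24, VZ = 26, by the inverse law of cosines:
  cos(∠VAZ) = (AV² + AZ² - VZ²) / (2·AV·AZ)
  ∠VAZ = 90°

Step 4: From ZA = 24, ZV = 26, AV = 10, by the inverse law of cosines:
  cos(∠AZV) = (ZA² + ZV² - AV²) / (2·ZA·ZV)
  ∠AZV = 22.62°

Step 5: From VA = 10, VZ = 26, AZ = 24, by the inverse law of cosines:
  cos(∠AVZ) = (VA² + VZ² - AZ²) / (2·VA·VZ)
  ∠AVZ = 67.38°

Step 6: From WA = 31.87, AB = 10, and ∠WAB = 135°, by the law of cosines:
  WB² = WA² + AB² - 2·WA·AB·cos(135°) = 1015 + 100 + 450.6 = 1566
  WB ≈ 39.57

Step 7: From AW = 31.87, AZ = 24, WZ = 10, by the inverse law of cosines:
  cos(∠WAZ) = (AW² + AZ² - WZ²) / (2·AW·AZ)
  ∠WAZ = 12.82°

Step 8: From VR = 22.61, VZ = 26, RZ = 11, by the inverse law of cosines:
  cos(∠RVZ) = (VR² + VZ² - RZ²) / (2·VR·VZ)
  ∠RVZ = 24.92°

Step 9: From RV = 22.61, RZ = 11, VZ = 26, by the inverse law of cosines:
  cos(∠VRZ) = (RV² + RZ² - VZ²) / (2·RV·RZ)
  ∠VRZ = 95.08°

Step 10: From WA = 31.87, WZ = 10, AZ = 24, by the inverse law of cosines:
  cos(∠AWZ) = (WA² + WZ² - AZ²) / (2·WA·WZ)
  ∠AWZ = 32.18°

Step 11: From WA = 31.87, WB = 39.57, AB = 10, by the inverse law of cosines:
  cos(∠AWB) = (WA² + WB² - AB²) / (2·WA·WB)
  ∠AWB = 10.29°

Step 12: From BA = 10, BW = 39.57, AW = 31.87, by the inverse law of cosines:
  cos(∠ABW) = (BA² + BW² - AW²) / (2·BA·BW)
  ∠ABW = 34.71°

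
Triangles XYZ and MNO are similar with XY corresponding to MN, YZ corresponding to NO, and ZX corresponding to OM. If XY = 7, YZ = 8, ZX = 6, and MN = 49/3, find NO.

k = 49/3/7 = 7/3. NO = 7/3 * 8 = 56/3.

56/3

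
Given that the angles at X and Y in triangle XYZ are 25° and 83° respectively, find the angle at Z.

Let angle Z = x. Then 25 + 83 + x = 180.
x = 180 - 108 = 72 degrees.

72 degrees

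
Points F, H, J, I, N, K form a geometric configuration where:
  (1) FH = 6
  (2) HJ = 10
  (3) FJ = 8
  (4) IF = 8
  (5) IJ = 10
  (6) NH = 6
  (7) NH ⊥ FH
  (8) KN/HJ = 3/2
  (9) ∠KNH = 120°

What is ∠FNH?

Step 1: By the law of cosines on triangle NHF: NF² = 6² + 6² − 2·6·6·cos(90°) = 72, so NF = 6·√2.
Step 2: By the inverse law of cosines on triangle FNH: cos(∠FNH) = ((6·√2)² + 6² − 6²) / (2·6·√2·6) = 72/101.82 = 0.7071, so ∠FNH = 45°.

Therefore, the measure of angle ∠FNH = 45°.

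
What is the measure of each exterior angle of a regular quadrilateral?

Each exterior angle of a regular n-gon is 360 / n.
For n = 4: 360 / 4 = 90 degrees.

90 degrees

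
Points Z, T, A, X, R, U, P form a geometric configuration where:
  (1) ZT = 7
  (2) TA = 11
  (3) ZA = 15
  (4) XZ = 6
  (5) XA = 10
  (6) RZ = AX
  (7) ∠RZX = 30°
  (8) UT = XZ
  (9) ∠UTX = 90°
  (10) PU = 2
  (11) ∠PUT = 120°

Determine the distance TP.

From the given relations: UT = XZ = 6.
Step 1: By the law of cosines on triangle TUP: TP² = 6² + 2² − 2·6·2·cos(120°) = 52, so TP = 2·√13.

Therefore, the length of TP = 2·√13.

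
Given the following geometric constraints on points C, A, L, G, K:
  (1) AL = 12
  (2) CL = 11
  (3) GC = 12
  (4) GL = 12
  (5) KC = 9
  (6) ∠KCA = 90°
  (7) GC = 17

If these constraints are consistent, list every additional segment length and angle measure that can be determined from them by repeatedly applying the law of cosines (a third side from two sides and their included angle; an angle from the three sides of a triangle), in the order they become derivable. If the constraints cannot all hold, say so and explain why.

These constraints are not satisfiable: (3) GC = 12 and (7) GC = 17 assign two different lengths to the same segment. No planar figure meets all of them, so nothing further can be derived.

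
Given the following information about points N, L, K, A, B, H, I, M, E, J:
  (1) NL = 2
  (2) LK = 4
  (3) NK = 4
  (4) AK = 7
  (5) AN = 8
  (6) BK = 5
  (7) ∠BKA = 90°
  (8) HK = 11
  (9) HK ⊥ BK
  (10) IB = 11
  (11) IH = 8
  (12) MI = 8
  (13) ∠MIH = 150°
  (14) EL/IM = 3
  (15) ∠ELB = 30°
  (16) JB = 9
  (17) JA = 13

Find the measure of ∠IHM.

Step 1: By the law of cosines on triangle HIM: HM² = 8² + 8² − 2·8·8·cos(150°) = 238.85, so HM ≈ 15.45.
Step 2: By the inverse law of cosines on triangle IHM: cos(∠IHM) = (8² + 15.45² − 8²) / (2·8·15.45) = 238.85/247.28 = 0.9659, so ∠IHM = 15°.

Therefore, the measure of angle ∠IHM = 15°.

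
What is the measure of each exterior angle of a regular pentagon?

Each exterior angle of a regular n-gon is 360 / n.
For n = 5: 360 / 5 = 72 degrees.

72 degrees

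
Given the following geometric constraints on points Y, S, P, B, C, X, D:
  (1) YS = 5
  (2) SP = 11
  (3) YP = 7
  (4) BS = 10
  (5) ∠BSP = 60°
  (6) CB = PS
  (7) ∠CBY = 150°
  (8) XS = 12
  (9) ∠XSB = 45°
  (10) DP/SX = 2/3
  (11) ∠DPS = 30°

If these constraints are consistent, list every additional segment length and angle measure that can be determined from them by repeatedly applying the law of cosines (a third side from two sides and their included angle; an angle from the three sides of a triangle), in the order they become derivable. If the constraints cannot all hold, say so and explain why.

The constraints are consistent. Derivable facts, in order:
After 1 step:
- BX ≈ 8.62
- PB = √111
- SD ≈ 5.71
- ∠PSY = 28.14°
- ∠PYS = 132.18°
- ∠SPY = 19.69°
After 2 steps:
- ∠BPS = 55.28°
- ∠BXS = 55.12°
- ∠DSP = 44.49°
- ∠PBS = 64.72°
- ∠PDS = 105.51°
- ∠SBX = 79.88°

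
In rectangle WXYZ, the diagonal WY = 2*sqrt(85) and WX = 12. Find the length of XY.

Using the Pythagorean theorem: d^2 = a^2 + b^2
b^2 = d^2 - a^2
b^2 = 340 - 144
b^2 = 196
b = sqrt(196) = 14

14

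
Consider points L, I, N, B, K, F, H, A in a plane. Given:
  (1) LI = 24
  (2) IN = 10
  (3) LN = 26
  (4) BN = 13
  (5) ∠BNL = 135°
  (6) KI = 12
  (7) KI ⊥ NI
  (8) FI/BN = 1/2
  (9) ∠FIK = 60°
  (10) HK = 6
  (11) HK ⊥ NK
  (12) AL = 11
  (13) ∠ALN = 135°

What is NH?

Step 1: By the law of cosines on triangle NIK: NK² = 10² + 12² − 2·10·12·cos(90°) = 244, so NK = 2·√61.
Step 2: By the law of cosines on triangle NKH: NH² = (2·√61)² + 6² − 2·2·√61·6·cos(90°) = 280, so NH = 2·√70.

Therefore, the length of NH = 2·√70.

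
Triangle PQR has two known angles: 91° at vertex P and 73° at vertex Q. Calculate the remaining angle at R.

Let angle R = x. Then 91 + 73 + x = 180.
x = 180 - 164 = 16 degrees.

16 degrees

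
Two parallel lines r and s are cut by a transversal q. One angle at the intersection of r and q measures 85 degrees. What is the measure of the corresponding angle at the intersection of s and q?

Corresponding angles are equal: 85 degrees.

85 degrees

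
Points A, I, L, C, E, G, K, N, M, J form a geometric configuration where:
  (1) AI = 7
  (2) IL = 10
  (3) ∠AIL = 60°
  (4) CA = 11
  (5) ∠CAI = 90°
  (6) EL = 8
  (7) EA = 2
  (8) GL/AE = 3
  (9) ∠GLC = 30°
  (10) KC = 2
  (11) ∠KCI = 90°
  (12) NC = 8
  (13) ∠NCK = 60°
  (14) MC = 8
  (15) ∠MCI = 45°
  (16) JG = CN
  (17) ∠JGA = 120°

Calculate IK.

Step 1: By the law of cosines on triangle CAI: CI² = 11² + 7² − 2·11·7·cos(90°) = 170, so CI = √170.
Step 2: By the law of cosines on triangle ICK: IK² = √170² + 2² − 2·√170·2·cos(90°) = 174, so IK = √174.

Therefore, the length of IK = √174.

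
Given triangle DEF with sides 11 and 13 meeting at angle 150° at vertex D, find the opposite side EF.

Law of cosines: EF^2 = 11^2 + 13^2 - 2(11)(13)cos(150°) = 143*sqrt(3) + 290, so EF = sqrt(143*sqrt(3) + 290).

sqrt(143*sqrt(3) + 290)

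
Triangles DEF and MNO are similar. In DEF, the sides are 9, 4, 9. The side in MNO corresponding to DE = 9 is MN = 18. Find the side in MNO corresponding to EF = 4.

k = 18/9 = 2. NO = 2 * 4 = 8.

8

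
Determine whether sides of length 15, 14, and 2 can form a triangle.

Check all three triangle inequalities:
15 + 14 = 29 > 2 ✓
15 + 2 = 17 > 14 ✓
14 + 2 = 16 > 15 ✓
All conditions hold, so these sides form a valid triangle.

Yes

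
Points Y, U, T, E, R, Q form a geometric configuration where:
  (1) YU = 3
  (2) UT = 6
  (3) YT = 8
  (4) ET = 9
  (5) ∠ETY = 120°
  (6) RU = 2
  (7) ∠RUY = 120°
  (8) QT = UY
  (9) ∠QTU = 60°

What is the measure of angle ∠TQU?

From the given relations: QT = UY = 3.
Step 1: By the law of cosines on triangle QTU: QU² = 3² + 6² − 2·3·6·cos(60°) = 27, so QU = 3·√3.
Step 2: By the inverse law of cosines on triangle TQU: cos(∠TQU) = (3² + (3·√3)² − 6²) / (2·3·3·√3) = 0/31.18 = 0, so ∠TQU = 90°.

Therefore, the measure of angle ∠TQU = 90°.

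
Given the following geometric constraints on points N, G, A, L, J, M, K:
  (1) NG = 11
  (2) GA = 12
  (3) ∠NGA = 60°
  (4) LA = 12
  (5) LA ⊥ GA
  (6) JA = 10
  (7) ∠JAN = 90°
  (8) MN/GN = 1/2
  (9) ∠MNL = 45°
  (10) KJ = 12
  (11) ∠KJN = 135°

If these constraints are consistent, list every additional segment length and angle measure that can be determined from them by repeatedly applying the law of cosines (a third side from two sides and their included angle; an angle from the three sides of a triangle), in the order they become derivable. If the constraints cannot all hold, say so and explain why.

The constraints are consistent. Derivable facts, in order:
After 1 step:
- GL = 12·√2
- NA = √133
After 2 steps:
- NJ ≈ 15.26
- ∠AGL = 45°
- ∠ALG = 45°
- ∠ANG = 64.31°
- ∠GAN = 55.69°
After 3 steps:
- NK ≈ 25.22
- ∠AJN = 49.07°
- ∠ANJ = 40.93°
After 4 steps:
- ∠JKN = 25.34°
- ∠JNK = 19.66°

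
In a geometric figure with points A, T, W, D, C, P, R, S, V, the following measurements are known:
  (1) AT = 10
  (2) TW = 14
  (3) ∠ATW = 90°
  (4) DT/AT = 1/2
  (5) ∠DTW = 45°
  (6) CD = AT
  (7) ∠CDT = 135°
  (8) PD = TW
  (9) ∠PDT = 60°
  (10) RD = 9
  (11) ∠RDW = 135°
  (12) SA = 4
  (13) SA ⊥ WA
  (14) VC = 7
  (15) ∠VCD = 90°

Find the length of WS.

Step 1: By the law of cosines on triangle ATW: AW² = 10² + 14² − 2·10·14·cos(90°) = 296, so AW = 2·√74.
Step 2: By the law of cosines on triangle WAS: WS² = (2·√74)² + 4² − 2·2·√74·4·cos(90°) = 312, so WS = 2·√78.

Therefore, the length of WS = 2·√78.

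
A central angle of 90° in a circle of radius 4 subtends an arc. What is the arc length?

The full circumference is 2πr = 2π(4) = 8*pi.
The arc spans 90° out of 360°, which is a fraction of 1/4.
Arc length = 8*pi × 1/4 = 2*pi.

2*pi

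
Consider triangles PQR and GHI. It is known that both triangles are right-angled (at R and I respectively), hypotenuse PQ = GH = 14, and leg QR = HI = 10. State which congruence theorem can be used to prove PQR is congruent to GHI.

The given information provides:
both triangles are right-angled (at R and I respectively), hypotenuse PQ = GH = 14, and leg QR = HI = 10
This matches the HL congruence theorem.
The hypotenuse and one leg of two right triangles are equal (Hypotenuse-Leg).

HL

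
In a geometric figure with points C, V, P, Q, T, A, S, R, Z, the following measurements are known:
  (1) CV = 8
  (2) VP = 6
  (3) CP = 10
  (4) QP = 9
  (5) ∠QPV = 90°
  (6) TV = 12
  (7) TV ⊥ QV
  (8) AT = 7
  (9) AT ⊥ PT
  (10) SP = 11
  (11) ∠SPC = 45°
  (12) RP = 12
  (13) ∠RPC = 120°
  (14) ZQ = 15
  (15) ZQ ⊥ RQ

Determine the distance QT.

Step 1: By the law of cosines on triangle VPQ: VQ² = 6² + 9² − 2·6·9·cos(90°) = 117, so VQ = 3·√13.
Step 2: By the law of cosines on triangle QVT: QT² = (3·√13)² + 12² − 2·3·√13·12·cos(90°) = 261, so QT = 3·√29.

Therefore, the length of QT = 3·√29.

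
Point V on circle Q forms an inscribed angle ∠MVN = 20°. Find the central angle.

By the inscribed angle theorem, the central angle is twice the inscribed angle.
Central angle = 2 × 20° = 40°

40°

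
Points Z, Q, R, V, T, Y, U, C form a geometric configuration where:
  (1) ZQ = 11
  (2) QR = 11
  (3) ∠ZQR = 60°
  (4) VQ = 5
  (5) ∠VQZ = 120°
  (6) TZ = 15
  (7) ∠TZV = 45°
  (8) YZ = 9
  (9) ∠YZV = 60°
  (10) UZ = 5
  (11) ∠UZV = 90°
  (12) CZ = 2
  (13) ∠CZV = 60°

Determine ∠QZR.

Step 1: By the law of cosines on triangle ZQR: ZR² = 11² + 11² − 2·11·11·cos(60°) = 121, so ZR = 11.
Step 2: By the inverse law of cosines on triangle QZR: cos(∠QZR) = (11² + 11² − 11²) / (2·11·11) = 121/242 = 0.5, so ∠QZR = 60°.

Therefore, the measure of angle ∠QZR = 60°.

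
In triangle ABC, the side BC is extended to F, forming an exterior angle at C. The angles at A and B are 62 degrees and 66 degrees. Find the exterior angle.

By the exterior angle theorem, an exterior angle of a triangle equals the sum of the two remote interior angles.
Exterior angle = angle A + angle B
Exterior angle = 62 + 66 = 128 degrees

128 degrees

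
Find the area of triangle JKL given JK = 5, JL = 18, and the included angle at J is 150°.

Area = (1/2)(5)(18) sin(150°) = (1/2)(5)(18)(1/2) = 45/2

45/2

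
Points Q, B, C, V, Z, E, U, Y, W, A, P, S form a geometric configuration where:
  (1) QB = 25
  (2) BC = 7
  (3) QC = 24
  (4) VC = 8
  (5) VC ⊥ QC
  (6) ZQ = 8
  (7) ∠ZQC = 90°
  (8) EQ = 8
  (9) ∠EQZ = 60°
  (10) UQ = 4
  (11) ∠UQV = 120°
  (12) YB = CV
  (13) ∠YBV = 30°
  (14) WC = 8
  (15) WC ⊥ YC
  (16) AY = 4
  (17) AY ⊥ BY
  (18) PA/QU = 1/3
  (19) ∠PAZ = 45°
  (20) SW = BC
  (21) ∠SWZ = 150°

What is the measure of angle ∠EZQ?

Step 1: By the law of cosines on triangle ZQE: ZE² = 8² + 8² − 2·8·8·cos(60°) = 64, so ZE = 8.
Step 2: By the inverse law of cosines on triangle EZQ: cos(∠EZQ) = (8² + 8² − 8²) / (2·8·8) = 64/128 = 0.5, so ∠EZQ = 60°.

Therefore, the measure of angle ∠EZQ = 60°.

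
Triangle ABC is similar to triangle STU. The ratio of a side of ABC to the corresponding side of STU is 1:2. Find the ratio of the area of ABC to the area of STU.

Area scales with the square of linear dimensions. If every length is multiplied by 1/2, then the area is multiplied by (1/2)^2 = 1/4.
The area ratio is 1:4.

1:4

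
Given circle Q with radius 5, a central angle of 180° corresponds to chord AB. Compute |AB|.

Chord length = 2r sin(θ/2)
= 2 × 5 × sin(180°/2)
= 2 × 5 × sin(90°)
= 10

10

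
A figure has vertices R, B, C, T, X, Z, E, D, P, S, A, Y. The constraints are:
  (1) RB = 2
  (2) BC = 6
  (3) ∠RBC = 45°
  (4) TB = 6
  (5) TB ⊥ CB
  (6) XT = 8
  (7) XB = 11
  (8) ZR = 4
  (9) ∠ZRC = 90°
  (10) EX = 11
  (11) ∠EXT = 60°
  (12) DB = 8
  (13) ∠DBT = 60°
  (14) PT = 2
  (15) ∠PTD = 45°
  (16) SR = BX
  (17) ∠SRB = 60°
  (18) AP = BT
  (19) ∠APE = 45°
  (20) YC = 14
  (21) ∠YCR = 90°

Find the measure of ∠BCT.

Step 1: By the law of cosines on triangle CBT: CT² = 6² + 6² − 2·6·6·cos(90°) = 72, so CT = 6·√2.
Step 2: By the inverse law of cosines on triangle BCT: cos(∠BCT) = (6² + (6·√2)² − 6²) / (2·6·6·√2) = 72/101.82 = 0.7071, so ∠BCT = 45°.

Therefore, the measure of angle ∠BCT = 45°.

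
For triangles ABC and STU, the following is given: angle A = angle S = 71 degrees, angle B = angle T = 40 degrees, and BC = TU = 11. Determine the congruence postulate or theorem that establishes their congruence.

The given information provides:
angle A = angle S = 71 degrees, angle B = angle T = 40 degrees, and BC = TU = 11
This matches the AAS congruence theorem.
Two pairs of corresponding angles and a non-included side are equal (Angle-Angle-Side).

AAS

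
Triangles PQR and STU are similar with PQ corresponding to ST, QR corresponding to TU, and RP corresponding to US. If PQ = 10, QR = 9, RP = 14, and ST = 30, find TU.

Similar triangles have proportional sides. Setting up the proportion:
ST / PQ = TU / QR
30 / 10 = TU / 9
TU = 9 * 30 / 10 = 27.

27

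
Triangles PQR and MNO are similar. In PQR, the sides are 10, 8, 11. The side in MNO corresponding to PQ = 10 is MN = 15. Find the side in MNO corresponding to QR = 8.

Similar triangles have proportional sides. Setting up the proportion:
MN / PQ = NO / QR
15 / 10 = NO / 8
NO = 8 * 15 / 10 = 12.

12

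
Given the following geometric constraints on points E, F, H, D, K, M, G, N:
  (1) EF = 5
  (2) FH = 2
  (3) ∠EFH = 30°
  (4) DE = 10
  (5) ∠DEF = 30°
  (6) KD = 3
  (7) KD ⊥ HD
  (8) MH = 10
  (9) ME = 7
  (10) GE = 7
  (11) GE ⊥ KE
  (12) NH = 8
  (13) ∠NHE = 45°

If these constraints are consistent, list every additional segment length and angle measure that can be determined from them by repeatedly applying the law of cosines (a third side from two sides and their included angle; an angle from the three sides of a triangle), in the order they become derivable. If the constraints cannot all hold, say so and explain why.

The constraints are consistent. Derivable facts, in order:
After 1 step:
- EH ≈ 3.42
- FD ≈ 6.2
After 2 steps:
- EN ≈ 6.08
- ∠DFE = 126.21°
- ∠EDF = 23.79°
- ∠EHF = 132.99°
- ∠EHM = 23.5°
- ∠EMH = 11.23°
- ∠FEH = 17.01°
- ∠HEM = 145.27°
After 3 steps:
- ∠ENH = 23.4°
- ∠HEN = 111.6°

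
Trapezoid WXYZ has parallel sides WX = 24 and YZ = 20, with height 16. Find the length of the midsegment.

The midsegment of a trapezoid = (base1 + base2) / 2
midsegment = (24 + 20) / 2
midsegment = 44 / 2
midsegment = 22

22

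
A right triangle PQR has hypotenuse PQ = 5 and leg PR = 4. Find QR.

Rearranging the Pythagorean theorem to solve for the unknown leg:
leg^2 = hypotenuse^2 - known_leg^2 = 25 - 16 = 9
leg = sqrt(9) = 3.

3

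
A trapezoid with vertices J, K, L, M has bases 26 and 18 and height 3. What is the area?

Area of a trapezoid = (base1 + base2) * height / 2
Area = (26 + 18) * 3 / 2
Area = 44 * 3 / 2
Area = 132 / 2
Area = 66

66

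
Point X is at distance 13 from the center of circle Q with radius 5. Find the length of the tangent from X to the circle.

The tangent, radius, and line from the external point to the center form a right triangle.
The right angle is where the tangent meets the radius.
By the Pythagorean theorem: tangent² + 5² = 13²
tangent² = 169 - 25 = 144
tangent = 12

12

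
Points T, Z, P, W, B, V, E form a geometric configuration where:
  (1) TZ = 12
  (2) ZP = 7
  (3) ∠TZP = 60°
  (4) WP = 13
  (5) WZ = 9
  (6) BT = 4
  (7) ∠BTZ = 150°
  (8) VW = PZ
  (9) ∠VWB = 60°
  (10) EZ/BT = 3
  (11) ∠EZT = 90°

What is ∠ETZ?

From the given relations: EZ = 3·BT = 3·4 = 12.
Step 1: By the law of cosines on triangle TZE: TE² = 12² + 12² − 2·12·12·cos(90°) = 288, so TE = 12·√2.
Step 2: By the inverse law of cosines on triangle ETZ: cos(∠ETZ) = ((12·√2)² + 12² − 12²) / (2·12·√2·12) = 288/407.29 = 0.7071, so ∠ETZ = 45°.

Therefore, the measure of angle ∠ETZ = 45°.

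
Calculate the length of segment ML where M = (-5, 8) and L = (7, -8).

d = sqrt((7 - -5)^2 + (-8 - 8)^2)
d = sqrt(12^2 + -16^2)
d = sqrt(144 + 256)
d = sqrt(400) = 20

20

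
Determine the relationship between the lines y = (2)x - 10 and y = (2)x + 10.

Slope of line 1: m1 = 2
Slope of line 2: m2 = 2
Two lines are parallel if and only if they have equal slopes (or both are vertical).
Here m1 = m2 = 2, confirming the lines are parallel.

Parallel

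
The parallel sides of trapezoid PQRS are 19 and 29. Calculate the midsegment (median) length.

midsegment = (19 + 29) / 2 = 48 / 2 = 24

24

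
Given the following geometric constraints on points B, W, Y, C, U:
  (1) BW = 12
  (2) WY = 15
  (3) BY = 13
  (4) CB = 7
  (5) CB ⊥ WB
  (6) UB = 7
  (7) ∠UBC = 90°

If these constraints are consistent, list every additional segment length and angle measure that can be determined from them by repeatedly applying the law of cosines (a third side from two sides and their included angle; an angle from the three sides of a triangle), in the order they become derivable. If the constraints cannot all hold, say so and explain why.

The constraints are consistent. Derivable facts, in order:
After 1 step:
- CU = 7·√2
- WC = √193
- ∠BWY = 56.25°
- ∠BYW = 50.13°
- ∠WBY = 73.62°
After 2 steps:
- ∠BCU = 45°
- ∠BCW = 59.74°
- ∠BUC = 45°
- ∠BWC = 30.26°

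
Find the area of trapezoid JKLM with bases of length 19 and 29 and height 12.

Area = (19 + 29) * 12 / 2 = 576 / 2 = 288

288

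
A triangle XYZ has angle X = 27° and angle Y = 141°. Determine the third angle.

Let angle Z = x. Then 27 + 141 + x = 180.
x = 180 - 168 = 12 degrees.

12 degrees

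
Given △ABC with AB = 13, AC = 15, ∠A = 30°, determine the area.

When two sides and the included angle are known, the area formula is (1/2)ab sin(C).
The height from one side to the opposite vertex is 15 sin(30°) = 15/2.
Area = (1/2) * 13 * 15/2 = 195/4.

195/4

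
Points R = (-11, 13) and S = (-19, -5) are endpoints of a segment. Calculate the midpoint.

M = ((x₁ + x₂)/2, (y₁ + y₂)/2)
= ((-11 + -19)/2, (13 + -5)/2)
= (-30/2, 8/2) = (-15, 4)

(-15, 4)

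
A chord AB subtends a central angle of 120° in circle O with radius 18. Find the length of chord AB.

Chord length = 2r sin(θ/2)
= 2 × 18 × sin(120°/2)
= 2 × 18 × sin(60°)
= 18*sqrt(3)

18*sqrt(3)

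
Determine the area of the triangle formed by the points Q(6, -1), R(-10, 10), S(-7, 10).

Shoelace: Area = (1/2)|6(10-10) + -10(10--1) + -7(-1-10)| = (1/2)(33) = 33/2

33/2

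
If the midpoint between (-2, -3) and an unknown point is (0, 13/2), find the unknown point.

Using the midpoint formula: M = ((x1 + x2)/2, (y1 + y2)/2)
We know M = (0, 13/2) and Q = (-2, -3)
For x: 0 = (-2 + x2)/2, so x2 = 2*0 - -2 = 2
For y: 13/2 = (-3 + y2)/2, so y2 = 2*13/2 - -3 = 16
R = (2, 16)

(2, 16)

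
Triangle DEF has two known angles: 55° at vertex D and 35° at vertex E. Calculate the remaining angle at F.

Let angle F = x. Then 55 + 35 + x = 180.
x = 180 - 90 = 90 degrees.

90 degrees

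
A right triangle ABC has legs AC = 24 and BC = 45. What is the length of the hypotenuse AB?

In a right triangle, the square of the hypotenuse equals the sum of the squares of the two legs.
The legs are 24 and 45, so the hypotenuse = sqrt(576 + 2025) = sqrt(2601) = 51.

51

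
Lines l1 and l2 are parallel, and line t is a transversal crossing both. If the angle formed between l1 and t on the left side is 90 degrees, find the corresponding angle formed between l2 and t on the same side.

When a transversal crosses parallel lines, angles in the same position at each intersection are called corresponding angles.
These are always equal, so the answer is 90 degrees.

90 degrees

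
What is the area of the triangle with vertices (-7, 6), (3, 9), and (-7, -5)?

Shoelace: Area = (1/2)|-7(9--5) + 3(-5-6) + -7(6-9)| = (1/2)(110) = 55

55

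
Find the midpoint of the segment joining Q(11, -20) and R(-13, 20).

The midpoint is the average of the coordinates:
x: (11 + -13)/2 = -1
y: (-20 + 20)/2 = 0
Midpoint = (-1, 0)

(-1, 0)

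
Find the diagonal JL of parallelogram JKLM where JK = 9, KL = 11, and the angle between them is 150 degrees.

Law of cosines: d^2 = 9^2 + 11^2 - 2(9)(11)cos(150°) = 99*sqrt(3) + 202, so d = sqrt(99*sqrt(3) + 202).

sqrt(99*sqrt(3) + 202)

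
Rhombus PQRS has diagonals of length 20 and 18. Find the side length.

Half-diagonals are 10 and 9. side = sqrt(10^2 + 9^2) = sqrt(181)

sqrt(181)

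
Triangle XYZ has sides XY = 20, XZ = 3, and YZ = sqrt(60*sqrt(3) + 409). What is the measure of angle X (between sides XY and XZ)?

cos(X) = (20² + 3² - (sqrt(60*sqrt(3) + 409))²) / (2 × 20 × 3) = -sqrt(3)/2, so X = arccos(-sqrt(3)/2) = 150°.

150°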